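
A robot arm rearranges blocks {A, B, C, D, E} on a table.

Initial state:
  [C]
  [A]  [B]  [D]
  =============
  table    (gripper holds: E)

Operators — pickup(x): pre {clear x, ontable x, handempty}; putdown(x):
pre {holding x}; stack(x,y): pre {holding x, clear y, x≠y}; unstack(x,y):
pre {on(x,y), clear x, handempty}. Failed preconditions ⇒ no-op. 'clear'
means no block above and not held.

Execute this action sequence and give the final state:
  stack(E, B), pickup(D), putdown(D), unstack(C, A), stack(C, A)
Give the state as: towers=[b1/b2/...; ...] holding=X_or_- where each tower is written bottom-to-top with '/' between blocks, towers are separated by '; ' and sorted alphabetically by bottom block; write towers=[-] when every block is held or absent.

step 1 (stack(E, B)): towers=[A/C; B/E; D] holding=-
step 2 (pickup(D)): towers=[A/C; B/E] holding=D
step 3 (putdown(D)): towers=[A/C; B/E; D] holding=-
step 4 (unstack(C, A)): towers=[A; B/E; D] holding=C
step 5 (stack(C, A)): towers=[A/C; B/E; D] holding=-

towers=[A/C; B/E; D] holding=-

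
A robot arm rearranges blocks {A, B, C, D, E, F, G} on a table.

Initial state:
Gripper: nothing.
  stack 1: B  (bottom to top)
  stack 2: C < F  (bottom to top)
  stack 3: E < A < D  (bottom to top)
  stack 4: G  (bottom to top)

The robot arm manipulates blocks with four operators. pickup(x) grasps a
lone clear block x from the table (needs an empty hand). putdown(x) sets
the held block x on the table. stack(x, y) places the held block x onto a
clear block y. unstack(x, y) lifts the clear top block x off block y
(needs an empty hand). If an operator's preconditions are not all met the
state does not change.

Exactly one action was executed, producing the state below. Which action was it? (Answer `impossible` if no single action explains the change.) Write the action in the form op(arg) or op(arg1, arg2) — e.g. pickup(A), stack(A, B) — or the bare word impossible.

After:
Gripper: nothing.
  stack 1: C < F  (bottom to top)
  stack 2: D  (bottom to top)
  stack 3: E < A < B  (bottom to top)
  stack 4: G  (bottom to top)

impossible

target: towers=[C/F; D; E/A/B; G] holding=-
         pickup(B) → towers=[C/F; E/A/D; G] holding=B
     unstack(F, C) → towers=[B; C; E/A/D; G] holding=F
         pickup(G) → towers=[B; C/F; E/A/D] holding=G
     unstack(D, A) → towers=[B; C/F; E/A; G] holding=D
none of the 4 applicable actions match → impossible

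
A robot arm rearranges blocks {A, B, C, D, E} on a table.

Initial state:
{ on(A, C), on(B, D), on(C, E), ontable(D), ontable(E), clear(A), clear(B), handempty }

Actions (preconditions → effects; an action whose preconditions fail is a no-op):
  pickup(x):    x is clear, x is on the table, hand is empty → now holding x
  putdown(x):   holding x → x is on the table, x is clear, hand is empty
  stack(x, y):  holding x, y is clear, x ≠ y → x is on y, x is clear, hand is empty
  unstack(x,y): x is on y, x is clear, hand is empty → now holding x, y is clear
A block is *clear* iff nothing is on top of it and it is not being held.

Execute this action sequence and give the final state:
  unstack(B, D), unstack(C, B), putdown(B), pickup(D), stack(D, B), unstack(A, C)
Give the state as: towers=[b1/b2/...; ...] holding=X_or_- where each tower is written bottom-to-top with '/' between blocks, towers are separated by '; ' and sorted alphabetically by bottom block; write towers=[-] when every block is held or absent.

step 1 (unstack(B, D)): towers=[D; E/C/A] holding=B
step 2 (unstack(C, B)) [no-op]: towers=[D; E/C/A] holding=B
step 3 (putdown(B)): towers=[B; D; E/C/A] holding=-
step 4 (pickup(D)): towers=[B; E/C/A] holding=D
step 5 (stack(D, B)): towers=[B/D; E/C/A] holding=-
step 6 (unstack(A, C)): towers=[B/D; E/C] holding=A

towers=[B/D; E/C] holding=A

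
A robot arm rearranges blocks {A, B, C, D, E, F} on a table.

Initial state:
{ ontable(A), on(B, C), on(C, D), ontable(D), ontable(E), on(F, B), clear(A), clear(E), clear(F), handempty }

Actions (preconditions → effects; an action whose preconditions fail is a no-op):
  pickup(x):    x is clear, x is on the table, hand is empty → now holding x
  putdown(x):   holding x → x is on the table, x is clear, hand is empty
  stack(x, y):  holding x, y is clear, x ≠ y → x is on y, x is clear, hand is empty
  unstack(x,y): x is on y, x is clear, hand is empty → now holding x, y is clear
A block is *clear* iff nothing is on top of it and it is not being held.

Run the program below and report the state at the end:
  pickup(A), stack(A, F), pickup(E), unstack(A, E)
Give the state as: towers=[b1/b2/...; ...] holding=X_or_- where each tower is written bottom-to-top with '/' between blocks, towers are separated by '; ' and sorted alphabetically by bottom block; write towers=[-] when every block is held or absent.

step 1 (pickup(A)): towers=[D/C/B/F; E] holding=A
step 2 (stack(A, F)): towers=[D/C/B/F/A; E] holding=-
step 3 (pickup(E)): towers=[D/C/B/F/A] holding=E
step 4 (unstack(A, E)) [no-op]: towers=[D/C/B/F/A] holding=E

towers=[D/C/B/F/A] holding=E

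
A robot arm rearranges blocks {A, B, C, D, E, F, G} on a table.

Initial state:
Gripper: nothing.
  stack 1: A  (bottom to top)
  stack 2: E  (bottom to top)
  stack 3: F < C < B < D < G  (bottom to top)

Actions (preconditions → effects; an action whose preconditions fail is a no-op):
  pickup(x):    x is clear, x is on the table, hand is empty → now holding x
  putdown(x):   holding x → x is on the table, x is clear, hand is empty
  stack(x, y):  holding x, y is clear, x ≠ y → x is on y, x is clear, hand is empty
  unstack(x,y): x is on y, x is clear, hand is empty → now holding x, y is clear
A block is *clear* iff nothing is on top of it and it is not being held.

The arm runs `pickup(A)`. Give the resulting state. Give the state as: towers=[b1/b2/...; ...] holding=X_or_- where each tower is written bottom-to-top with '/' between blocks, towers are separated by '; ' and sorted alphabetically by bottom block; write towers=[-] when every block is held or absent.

towers=[E; F/C/B/D/G] holding=A

before: towers=[A; E; F/C/B/D/G] holding=-
pre[pickup(A)]: clear(A) yes, ontable(A) yes, handempty yes
all met → apply pickup(A)
after:  towers=[E; F/C/B/D/G] holding=A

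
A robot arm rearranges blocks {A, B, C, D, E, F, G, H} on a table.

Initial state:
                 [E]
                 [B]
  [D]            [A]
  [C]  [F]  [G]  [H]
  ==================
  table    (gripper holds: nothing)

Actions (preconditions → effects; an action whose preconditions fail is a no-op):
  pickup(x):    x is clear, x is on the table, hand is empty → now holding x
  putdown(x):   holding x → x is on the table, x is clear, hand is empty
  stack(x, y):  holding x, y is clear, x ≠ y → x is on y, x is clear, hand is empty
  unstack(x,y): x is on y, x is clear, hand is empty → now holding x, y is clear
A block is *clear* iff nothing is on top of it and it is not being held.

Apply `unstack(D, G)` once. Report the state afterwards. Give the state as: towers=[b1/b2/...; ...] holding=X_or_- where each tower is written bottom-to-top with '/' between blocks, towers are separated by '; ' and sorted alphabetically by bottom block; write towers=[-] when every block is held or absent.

before: towers=[C/D; F; G; H/A/B/E] holding=-
pre[unstack(D, G)]: on(D,G) no, clear(D) yes, handempty yes
on(D,G) unmet → unstack(D, G) is a no-op
after:  towers=[C/D; F; G; H/A/B/E] holding=-

towers=[C/D; F; G; H/A/B/E] holding=-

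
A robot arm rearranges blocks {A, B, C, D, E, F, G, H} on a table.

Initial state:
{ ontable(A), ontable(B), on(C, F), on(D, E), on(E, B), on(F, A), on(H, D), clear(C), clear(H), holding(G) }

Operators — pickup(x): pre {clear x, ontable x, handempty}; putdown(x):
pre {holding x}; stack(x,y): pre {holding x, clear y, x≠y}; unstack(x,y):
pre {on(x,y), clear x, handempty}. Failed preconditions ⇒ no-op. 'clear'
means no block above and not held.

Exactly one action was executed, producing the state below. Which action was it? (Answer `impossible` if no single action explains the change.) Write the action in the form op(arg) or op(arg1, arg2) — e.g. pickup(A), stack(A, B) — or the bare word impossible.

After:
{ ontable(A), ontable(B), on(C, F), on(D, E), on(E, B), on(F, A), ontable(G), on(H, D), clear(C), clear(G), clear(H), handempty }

putdown(G)

target: towers=[A/F/C; B/E/D/H; G] holding=-
        putdown(G) → towers=[A/F/C; B/E/D/H; G] holding=-  ← match
       stack(G, H) → towers=[A/F/C; B/E/D/H/G] holding=-
       stack(G, C) → towers=[A/F/C/G; B/E/D/H] holding=-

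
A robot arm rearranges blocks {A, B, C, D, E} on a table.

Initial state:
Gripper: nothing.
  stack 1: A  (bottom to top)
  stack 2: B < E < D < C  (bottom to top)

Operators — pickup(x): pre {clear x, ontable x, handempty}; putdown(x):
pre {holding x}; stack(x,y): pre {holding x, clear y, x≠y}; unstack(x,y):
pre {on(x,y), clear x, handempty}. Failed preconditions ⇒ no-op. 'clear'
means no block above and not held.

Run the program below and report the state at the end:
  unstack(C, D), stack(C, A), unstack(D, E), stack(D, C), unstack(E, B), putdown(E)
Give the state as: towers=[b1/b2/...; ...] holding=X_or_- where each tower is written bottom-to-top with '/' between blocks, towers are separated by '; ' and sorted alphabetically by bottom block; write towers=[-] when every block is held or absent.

step 1 (unstack(C, D)): towers=[A; B/E/D] holding=C
step 2 (stack(C, A)): towers=[A/C; B/E/D] holding=-
step 3 (unstack(D, E)): towers=[A/C; B/E] holding=D
step 4 (stack(D, C)): towers=[A/C/D; B/E] holding=-
step 5 (unstack(E, B)): towers=[A/C/D; B] holding=E
step 6 (putdown(E)): towers=[A/C/D; B; E] holding=-

towers=[A/C/D; B; E] holding=-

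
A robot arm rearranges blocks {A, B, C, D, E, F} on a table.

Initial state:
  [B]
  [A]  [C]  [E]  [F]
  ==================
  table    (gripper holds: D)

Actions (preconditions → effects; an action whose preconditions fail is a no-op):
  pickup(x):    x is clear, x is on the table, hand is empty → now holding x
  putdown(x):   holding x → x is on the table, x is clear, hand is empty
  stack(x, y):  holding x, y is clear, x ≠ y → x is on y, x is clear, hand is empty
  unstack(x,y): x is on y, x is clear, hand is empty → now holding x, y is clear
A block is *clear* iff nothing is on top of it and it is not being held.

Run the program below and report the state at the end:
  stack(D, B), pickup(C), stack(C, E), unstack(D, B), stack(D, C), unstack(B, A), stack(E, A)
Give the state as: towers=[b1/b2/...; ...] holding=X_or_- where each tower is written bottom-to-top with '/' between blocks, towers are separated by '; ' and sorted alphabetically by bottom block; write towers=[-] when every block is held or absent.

step 1 (stack(D, B)): towers=[A/B/D; C; E; F] holding=-
step 2 (pickup(C)): towers=[A/B/D; E; F] holding=C
step 3 (stack(C, E)): towers=[A/B/D; E/C; F] holding=-
step 4 (unstack(D, B)): towers=[A/B; E/C; F] holding=D
step 5 (stack(D, C)): towers=[A/B; E/C/D; F] holding=-
step 6 (unstack(B, A)): towers=[A; E/C/D; F] holding=B
step 7 (stack(E, A)) [no-op]: towers=[A; E/C/D; F] holding=B

towers=[A; E/C/D; F] holding=B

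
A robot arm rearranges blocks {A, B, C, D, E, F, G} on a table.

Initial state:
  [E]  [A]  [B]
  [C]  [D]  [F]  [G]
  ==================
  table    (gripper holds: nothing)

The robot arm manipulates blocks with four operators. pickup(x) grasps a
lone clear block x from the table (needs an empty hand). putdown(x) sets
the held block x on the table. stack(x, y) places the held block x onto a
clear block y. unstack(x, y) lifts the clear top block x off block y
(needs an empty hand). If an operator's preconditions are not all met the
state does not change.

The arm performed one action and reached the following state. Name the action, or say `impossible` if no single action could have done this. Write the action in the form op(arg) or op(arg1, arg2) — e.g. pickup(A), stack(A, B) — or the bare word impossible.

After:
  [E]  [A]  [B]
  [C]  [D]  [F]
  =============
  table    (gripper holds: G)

target: towers=[C/E; D/A; F/B] holding=G
     unstack(B, F) → towers=[C/E; D/A; F; G] holding=B
         pickup(G) → towers=[C/E; D/A; F/B] holding=G  ← match
     unstack(A, D) → towers=[C/E; D; F/B; G] holding=A
     unstack(E, C) → towers=[C; D/A; F/B; G] holding=E

pickup(G)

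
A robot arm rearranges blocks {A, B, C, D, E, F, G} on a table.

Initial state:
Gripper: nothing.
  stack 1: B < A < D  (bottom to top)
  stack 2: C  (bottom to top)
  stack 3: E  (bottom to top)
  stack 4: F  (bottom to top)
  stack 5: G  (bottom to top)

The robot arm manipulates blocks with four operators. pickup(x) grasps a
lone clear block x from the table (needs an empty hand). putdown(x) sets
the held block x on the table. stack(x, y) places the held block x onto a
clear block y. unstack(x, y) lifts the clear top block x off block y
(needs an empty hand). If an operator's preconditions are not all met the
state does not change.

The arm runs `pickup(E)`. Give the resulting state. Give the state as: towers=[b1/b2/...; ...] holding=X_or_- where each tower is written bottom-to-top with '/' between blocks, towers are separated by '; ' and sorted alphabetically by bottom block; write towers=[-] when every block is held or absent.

before: towers=[B/A/D; C; E; F; G] holding=-
pre[pickup(E)]: clear(E) ✓, ontable(E) ✓, handempty ✓
all met → apply pickup(E)
after:  towers=[B/A/D; C; F; G] holding=E

towers=[B/A/D; C; F; G] holding=E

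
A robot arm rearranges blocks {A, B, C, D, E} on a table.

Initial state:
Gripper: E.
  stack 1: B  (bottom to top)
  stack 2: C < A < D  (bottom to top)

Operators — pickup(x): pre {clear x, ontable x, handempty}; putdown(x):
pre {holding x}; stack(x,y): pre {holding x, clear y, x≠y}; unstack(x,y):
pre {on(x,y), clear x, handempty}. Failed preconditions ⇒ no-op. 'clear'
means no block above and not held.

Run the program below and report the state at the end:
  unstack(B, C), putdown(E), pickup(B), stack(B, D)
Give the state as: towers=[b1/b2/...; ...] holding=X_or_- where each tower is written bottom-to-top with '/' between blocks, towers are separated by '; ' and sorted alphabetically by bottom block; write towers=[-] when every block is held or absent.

step 1 (unstack(B, C)) [no-op]: towers=[B; C/A/D] holding=E
step 2 (putdown(E)): towers=[B; C/A/D; E] holding=-
step 3 (pickup(B)): towers=[C/A/D; E] holding=B
step 4 (stack(B, D)): towers=[C/A/D/B; E] holding=-

towers=[C/A/D/B; E] holding=-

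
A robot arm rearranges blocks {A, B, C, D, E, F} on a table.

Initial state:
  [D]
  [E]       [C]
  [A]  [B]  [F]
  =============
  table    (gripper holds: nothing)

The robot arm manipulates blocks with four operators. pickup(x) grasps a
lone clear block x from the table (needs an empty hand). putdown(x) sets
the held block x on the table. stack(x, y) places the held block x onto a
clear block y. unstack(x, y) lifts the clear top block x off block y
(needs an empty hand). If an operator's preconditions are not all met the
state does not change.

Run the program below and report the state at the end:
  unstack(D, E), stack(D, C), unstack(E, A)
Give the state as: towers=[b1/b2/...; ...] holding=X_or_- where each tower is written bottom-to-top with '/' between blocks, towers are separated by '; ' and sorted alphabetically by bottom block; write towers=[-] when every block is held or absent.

step 1 (unstack(D, E)): towers=[A/E; B; F/C] holding=D
step 2 (stack(D, C)): towers=[A/E; B; F/C/D] holding=-
step 3 (unstack(E, A)): towers=[A; B; F/C/D] holding=E

towers=[A; B; F/C/D] holding=E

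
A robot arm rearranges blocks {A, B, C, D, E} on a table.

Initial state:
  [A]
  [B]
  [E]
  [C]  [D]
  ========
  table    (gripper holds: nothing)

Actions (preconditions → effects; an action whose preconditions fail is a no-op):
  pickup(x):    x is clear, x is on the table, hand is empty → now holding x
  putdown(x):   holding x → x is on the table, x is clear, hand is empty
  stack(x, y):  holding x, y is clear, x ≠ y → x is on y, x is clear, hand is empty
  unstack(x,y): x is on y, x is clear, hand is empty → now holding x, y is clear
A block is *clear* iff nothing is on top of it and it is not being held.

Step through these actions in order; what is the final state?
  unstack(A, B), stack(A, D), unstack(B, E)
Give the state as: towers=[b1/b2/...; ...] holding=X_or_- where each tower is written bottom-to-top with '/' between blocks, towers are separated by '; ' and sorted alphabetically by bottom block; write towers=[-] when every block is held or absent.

step 1 (unstack(A, B)): towers=[C/E/B; D] holding=A
step 2 (stack(A, D)): towers=[C/E/B; D/A] holding=-
step 3 (unstack(B, E)): towers=[C/E; D/A] holding=B

towers=[C/E; D/A] holding=B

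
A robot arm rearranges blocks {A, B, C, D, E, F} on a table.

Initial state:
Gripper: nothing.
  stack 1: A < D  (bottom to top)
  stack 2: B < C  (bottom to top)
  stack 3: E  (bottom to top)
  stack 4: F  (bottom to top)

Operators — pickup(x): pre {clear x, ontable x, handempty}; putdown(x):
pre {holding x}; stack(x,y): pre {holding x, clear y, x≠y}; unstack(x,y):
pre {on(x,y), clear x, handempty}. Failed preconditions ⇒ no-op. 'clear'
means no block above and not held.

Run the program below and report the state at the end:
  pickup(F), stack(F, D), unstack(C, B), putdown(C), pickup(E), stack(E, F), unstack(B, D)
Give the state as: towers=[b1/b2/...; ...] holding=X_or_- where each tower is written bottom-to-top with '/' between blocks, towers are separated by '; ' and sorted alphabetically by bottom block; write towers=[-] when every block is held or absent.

towers=[A/D/F/E; B; C] holding=-

step 1 (pickup(F)): towers=[A/D; B/C; E] holding=F
step 2 (stack(F, D)): towers=[A/D/F; B/C; E] holding=-
step 3 (unstack(C, B)): towers=[A/D/F; B; E] holding=C
step 4 (putdown(C)): towers=[A/D/F; B; C; E] holding=-
step 5 (pickup(E)): towers=[A/D/F; B; C] holding=E
step 6 (stack(E, F)): towers=[A/D/F/E; B; C] holding=-
step 7 (unstack(B, D)) [no-op]: towers=[A/D/F/E; B; C] holding=-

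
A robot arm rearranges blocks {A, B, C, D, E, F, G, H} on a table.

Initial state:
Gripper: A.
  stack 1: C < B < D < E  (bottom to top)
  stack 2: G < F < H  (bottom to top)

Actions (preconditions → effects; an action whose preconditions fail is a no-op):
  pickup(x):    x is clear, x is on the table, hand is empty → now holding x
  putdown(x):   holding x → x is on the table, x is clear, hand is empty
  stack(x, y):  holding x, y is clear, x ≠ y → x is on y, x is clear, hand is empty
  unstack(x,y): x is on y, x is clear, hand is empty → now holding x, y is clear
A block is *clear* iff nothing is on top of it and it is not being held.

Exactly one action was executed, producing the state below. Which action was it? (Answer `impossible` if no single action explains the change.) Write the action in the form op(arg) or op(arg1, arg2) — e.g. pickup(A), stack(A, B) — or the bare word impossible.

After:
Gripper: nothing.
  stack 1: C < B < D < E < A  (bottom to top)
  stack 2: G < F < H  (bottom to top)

target: towers=[C/B/D/E/A; G/F/H] holding=-
        putdown(A) → towers=[A; C/B/D/E; G/F/H] holding=-
       stack(A, E) → towers=[C/B/D/E/A; G/F/H] holding=-  ← match
       stack(A, H) → towers=[C/B/D/E; G/F/H/A] holding=-

stack(A, E)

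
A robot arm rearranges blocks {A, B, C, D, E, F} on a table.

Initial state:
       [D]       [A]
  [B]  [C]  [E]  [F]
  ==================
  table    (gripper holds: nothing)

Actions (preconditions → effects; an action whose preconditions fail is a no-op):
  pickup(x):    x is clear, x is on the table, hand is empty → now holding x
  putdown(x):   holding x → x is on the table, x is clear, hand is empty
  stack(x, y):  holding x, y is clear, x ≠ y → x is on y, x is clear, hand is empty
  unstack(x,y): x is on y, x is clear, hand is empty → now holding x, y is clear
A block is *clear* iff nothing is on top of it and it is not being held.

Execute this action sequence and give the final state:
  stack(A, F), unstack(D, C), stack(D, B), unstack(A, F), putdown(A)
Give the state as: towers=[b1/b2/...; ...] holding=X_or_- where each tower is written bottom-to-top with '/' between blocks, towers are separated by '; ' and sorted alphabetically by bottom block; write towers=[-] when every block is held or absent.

towers=[A; B/D; C; E; F] holding=-

step 1 (stack(A, F)) [no-op]: towers=[B; C/D; E; F/A] holding=-
step 2 (unstack(D, C)): towers=[B; C; E; F/A] holding=D
step 3 (stack(D, B)): towers=[B/D; C; E; F/A] holding=-
step 4 (unstack(A, F)): towers=[B/D; C; E; F] holding=A
step 5 (putdown(A)): towers=[A; B/D; C; E; F] holding=-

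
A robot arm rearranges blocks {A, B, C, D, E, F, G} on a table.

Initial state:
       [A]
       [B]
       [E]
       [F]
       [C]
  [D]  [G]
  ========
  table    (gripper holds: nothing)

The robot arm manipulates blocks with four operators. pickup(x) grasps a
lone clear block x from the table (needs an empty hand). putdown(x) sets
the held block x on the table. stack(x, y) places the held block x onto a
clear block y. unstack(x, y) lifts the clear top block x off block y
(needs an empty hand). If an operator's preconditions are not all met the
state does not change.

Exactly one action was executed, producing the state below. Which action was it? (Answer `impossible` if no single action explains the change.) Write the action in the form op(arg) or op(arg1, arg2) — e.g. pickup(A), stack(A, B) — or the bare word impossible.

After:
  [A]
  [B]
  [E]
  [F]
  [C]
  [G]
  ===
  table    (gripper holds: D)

target: towers=[G/C/F/E/B/A] holding=D
         pickup(D) → towers=[G/C/F/E/B/A] holding=D  ← match
     unstack(A, B) → towers=[D; G/C/F/E/B] holding=A

pickup(D)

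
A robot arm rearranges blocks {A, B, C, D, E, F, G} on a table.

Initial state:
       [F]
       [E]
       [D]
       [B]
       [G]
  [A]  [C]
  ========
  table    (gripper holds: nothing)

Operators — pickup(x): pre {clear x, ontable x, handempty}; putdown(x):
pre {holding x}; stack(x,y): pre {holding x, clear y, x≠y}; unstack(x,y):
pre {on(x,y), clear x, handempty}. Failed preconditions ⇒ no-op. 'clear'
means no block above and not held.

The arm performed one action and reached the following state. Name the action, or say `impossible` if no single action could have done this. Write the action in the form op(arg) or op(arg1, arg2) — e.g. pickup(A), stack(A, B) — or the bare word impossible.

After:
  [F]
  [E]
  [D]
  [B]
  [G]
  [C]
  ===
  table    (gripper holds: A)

target: towers=[C/G/B/D/E/F] holding=A
     unstack(F, E) → towers=[A; C/G/B/D/E] holding=F
         pickup(A) → towers=[C/G/B/D/E/F] holding=A  ← match

pickup(A)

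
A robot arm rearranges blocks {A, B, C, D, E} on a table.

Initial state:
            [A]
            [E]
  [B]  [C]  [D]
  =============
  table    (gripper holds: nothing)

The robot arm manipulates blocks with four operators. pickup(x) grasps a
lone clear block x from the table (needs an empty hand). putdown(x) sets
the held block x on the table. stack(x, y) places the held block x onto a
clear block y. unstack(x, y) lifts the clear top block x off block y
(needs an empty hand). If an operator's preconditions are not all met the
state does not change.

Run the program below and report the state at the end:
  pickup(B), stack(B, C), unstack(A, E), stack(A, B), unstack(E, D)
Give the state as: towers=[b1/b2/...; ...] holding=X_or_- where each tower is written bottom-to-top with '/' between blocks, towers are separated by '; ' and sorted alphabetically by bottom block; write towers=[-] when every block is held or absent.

step 1 (pickup(B)): towers=[C; D/E/A] holding=B
step 2 (stack(B, C)): towers=[C/B; D/E/A] holding=-
step 3 (unstack(A, E)): towers=[C/B; D/E] holding=A
step 4 (stack(A, B)): towers=[C/B/A; D/E] holding=-
step 5 (unstack(E, D)): towers=[C/B/A; D] holding=E

towers=[C/B/A; D] holding=E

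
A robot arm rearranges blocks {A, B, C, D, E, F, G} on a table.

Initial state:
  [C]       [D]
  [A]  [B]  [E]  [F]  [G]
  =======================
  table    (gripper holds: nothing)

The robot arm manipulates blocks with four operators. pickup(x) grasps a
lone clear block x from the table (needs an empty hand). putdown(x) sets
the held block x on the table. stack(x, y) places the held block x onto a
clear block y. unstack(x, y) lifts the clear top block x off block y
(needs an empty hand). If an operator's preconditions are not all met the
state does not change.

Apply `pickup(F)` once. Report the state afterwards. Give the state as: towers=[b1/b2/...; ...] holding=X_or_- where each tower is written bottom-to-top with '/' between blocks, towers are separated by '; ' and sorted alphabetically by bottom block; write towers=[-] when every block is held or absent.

before: towers=[A/C; B; E/D; F; G] holding=-
pre[pickup(F)]: clear(F) ok, ontable(F) ok, handempty ok
all met → apply pickup(F)
after:  towers=[A/C; B; E/D; G] holding=F

towers=[A/C; B; E/D; G] holding=F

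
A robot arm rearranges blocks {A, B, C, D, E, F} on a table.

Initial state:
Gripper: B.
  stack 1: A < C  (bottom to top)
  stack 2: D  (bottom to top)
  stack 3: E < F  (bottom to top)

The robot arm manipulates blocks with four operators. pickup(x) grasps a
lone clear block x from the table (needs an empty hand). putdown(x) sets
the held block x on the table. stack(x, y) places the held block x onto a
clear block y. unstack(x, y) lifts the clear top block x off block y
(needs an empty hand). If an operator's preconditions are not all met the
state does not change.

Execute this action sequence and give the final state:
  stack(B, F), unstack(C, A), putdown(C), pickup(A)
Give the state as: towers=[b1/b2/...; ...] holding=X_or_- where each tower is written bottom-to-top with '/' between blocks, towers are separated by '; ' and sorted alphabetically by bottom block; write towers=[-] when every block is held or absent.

towers=[C; D; E/F/B] holding=A

step 1 (stack(B, F)): towers=[A/C; D; E/F/B] holding=-
step 2 (unstack(C, A)): towers=[A; D; E/F/B] holding=C
step 3 (putdown(C)): towers=[A; C; D; E/F/B] holding=-
step 4 (pickup(A)): towers=[C; D; E/F/B] holding=A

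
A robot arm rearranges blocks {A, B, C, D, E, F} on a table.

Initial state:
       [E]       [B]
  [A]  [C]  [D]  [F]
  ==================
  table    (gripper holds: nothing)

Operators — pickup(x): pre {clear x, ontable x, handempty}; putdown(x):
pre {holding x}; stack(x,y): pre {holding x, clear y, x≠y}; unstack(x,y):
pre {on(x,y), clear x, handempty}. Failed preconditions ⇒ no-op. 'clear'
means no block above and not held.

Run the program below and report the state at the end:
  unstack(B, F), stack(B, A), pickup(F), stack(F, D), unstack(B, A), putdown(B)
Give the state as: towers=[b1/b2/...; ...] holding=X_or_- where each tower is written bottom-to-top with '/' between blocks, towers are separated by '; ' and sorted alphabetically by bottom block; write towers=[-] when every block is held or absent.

towers=[A; B; C/E; D/F] holding=-

step 1 (unstack(B, F)): towers=[A; C/E; D; F] holding=B
step 2 (stack(B, A)): towers=[A/B; C/E; D; F] holding=-
step 3 (pickup(F)): towers=[A/B; C/E; D] holding=F
step 4 (stack(F, D)): towers=[A/B; C/E; D/F] holding=-
step 5 (unstack(B, A)): towers=[A; C/E; D/F] holding=B
step 6 (putdown(B)): towers=[A; B; C/E; D/F] holding=-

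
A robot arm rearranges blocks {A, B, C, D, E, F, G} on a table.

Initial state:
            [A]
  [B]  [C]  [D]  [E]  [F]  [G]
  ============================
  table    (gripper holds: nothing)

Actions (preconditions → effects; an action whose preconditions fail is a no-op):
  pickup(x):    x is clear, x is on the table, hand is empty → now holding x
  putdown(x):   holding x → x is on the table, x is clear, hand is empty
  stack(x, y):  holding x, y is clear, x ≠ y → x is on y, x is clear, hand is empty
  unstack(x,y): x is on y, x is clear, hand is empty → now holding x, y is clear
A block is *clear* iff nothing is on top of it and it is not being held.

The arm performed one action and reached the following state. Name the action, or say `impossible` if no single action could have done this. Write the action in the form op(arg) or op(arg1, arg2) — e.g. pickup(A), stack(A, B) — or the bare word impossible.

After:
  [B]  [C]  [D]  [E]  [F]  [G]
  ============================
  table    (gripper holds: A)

target: towers=[B; C; D; E; F; G] holding=A
         pickup(B) → towers=[C; D/A; E; F; G] holding=B
         pickup(F) → towers=[B; C; D/A; E; G] holding=F
         pickup(G) → towers=[B; C; D/A; E; F] holding=G
     unstack(A, D) → towers=[B; C; D; E; F; G] holding=A  ← match
         pickup(E) → towers=[B; C; D/A; F; G] holding=E
         pickup(C) → towers=[B; D/A; E; F; G] holding=C

unstack(A, D)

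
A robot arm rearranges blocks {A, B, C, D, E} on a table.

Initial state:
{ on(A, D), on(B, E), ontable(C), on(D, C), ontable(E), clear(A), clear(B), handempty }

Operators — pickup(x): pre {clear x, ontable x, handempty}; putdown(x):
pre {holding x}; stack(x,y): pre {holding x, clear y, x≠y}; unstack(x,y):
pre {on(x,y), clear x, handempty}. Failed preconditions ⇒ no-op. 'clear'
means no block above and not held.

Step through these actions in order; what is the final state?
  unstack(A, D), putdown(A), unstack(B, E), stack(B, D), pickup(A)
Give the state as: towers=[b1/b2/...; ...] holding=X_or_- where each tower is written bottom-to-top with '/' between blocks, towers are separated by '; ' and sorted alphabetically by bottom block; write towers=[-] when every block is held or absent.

step 1 (unstack(A, D)): towers=[C/D; E/B] holding=A
step 2 (putdown(A)): towers=[A; C/D; E/B] holding=-
step 3 (unstack(B, E)): towers=[A; C/D; E] holding=B
step 4 (stack(B, D)): towers=[A; C/D/B; E] holding=-
step 5 (pickup(A)): towers=[C/D/B; E] holding=A

towers=[C/D/B; E] holding=A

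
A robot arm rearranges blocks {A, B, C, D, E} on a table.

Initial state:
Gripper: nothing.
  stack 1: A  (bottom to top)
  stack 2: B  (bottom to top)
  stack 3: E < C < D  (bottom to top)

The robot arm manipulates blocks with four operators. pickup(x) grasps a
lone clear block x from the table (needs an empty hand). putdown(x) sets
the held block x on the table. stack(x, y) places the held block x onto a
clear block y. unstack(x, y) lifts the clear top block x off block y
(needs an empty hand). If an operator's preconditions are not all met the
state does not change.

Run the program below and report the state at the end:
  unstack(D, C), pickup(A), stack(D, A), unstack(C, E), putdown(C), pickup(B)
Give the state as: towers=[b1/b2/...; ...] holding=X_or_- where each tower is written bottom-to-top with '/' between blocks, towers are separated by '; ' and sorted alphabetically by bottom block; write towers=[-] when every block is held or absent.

towers=[A/D; C; E] holding=B

step 1 (unstack(D, C)): towers=[A; B; E/C] holding=D
step 2 (pickup(A)) [no-op]: towers=[A; B; E/C] holding=D
step 3 (stack(D, A)): towers=[A/D; B; E/C] holding=-
step 4 (unstack(C, E)): towers=[A/D; B; E] holding=C
step 5 (putdown(C)): towers=[A/D; B; C; E] holding=-
step 6 (pickup(B)): towers=[A/D; C; E] holding=B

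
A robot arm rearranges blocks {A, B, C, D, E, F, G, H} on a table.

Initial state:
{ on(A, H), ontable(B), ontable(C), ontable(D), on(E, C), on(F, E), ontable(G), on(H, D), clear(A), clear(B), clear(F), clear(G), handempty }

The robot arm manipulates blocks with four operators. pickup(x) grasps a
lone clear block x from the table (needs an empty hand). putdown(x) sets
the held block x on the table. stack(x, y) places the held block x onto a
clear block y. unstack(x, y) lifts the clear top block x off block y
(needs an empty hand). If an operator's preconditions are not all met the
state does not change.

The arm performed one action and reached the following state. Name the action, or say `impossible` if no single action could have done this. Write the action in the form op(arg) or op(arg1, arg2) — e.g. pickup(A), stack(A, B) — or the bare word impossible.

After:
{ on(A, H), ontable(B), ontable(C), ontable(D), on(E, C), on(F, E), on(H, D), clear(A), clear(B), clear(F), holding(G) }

target: towers=[B; C/E/F; D/H/A] holding=G
         pickup(G) → towers=[B; C/E/F; D/H/A] holding=G  ← match
     unstack(A, H) → towers=[B; C/E/F; D/H; G] holding=A
         pickup(B) → towers=[C/E/F; D/H/A; G] holding=B
     unstack(F, E) → towers=[B; C/E; D/H/A; G] holding=F

pickup(G)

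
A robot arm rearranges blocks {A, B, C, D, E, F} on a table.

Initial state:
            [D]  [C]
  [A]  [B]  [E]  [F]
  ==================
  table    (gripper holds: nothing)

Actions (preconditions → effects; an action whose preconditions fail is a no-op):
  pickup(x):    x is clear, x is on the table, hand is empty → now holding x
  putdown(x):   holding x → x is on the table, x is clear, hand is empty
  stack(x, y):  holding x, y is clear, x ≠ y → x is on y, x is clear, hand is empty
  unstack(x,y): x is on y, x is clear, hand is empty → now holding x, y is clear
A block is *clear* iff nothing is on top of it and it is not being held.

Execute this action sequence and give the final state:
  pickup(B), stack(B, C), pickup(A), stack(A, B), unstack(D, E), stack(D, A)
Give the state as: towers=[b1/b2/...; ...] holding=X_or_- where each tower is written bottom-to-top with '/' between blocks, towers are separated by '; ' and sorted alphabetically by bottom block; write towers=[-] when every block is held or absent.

towers=[E; F/C/B/A/D] holding=-

step 1 (pickup(B)): towers=[A; E/D; F/C] holding=B
step 2 (stack(B, C)): towers=[A; E/D; F/C/B] holding=-
step 3 (pickup(A)): towers=[E/D; F/C/B] holding=A
step 4 (stack(A, B)): towers=[E/D; F/C/B/A] holding=-
step 5 (unstack(D, E)): towers=[E; F/C/B/A] holding=D
step 6 (stack(D, A)): towers=[E; F/C/B/A/D] holding=-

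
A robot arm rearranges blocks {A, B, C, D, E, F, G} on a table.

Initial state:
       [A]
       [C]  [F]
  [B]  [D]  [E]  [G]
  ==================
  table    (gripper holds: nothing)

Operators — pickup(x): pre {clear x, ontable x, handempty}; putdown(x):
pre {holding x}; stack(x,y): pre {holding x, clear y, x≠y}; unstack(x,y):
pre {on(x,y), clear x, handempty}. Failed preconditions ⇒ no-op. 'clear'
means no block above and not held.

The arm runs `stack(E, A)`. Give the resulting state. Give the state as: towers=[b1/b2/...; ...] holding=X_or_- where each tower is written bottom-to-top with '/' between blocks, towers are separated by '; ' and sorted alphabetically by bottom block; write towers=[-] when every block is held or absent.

towers=[B; D/C/A; E/F; G] holding=-

before: towers=[B; D/C/A; E/F; G] holding=-
pre[stack(E, A)]: holding(E) ✗, clear(A) ✓, E≠A ✓
holding(E) unmet → stack(E, A) is a no-op
after:  towers=[B; D/C/A; E/F; G] holding=-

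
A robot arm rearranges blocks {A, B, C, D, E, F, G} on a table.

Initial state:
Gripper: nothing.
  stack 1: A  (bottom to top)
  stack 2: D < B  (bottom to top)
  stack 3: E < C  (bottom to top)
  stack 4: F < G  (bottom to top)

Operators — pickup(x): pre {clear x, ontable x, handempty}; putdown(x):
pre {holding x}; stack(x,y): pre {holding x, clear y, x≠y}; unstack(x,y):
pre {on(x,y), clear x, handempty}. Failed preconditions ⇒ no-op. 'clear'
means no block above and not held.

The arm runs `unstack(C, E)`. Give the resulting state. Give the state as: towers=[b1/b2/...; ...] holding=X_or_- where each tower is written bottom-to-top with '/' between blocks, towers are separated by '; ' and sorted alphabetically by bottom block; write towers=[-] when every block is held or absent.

towers=[A; D/B; E; F/G] holding=C

before: towers=[A; D/B; E/C; F/G] holding=-
pre[unstack(C, E)]: on(C,E) ok, clear(C) ok, handempty ok
all met → apply unstack(C, E)
after:  towers=[A; D/B; E; F/G] holding=C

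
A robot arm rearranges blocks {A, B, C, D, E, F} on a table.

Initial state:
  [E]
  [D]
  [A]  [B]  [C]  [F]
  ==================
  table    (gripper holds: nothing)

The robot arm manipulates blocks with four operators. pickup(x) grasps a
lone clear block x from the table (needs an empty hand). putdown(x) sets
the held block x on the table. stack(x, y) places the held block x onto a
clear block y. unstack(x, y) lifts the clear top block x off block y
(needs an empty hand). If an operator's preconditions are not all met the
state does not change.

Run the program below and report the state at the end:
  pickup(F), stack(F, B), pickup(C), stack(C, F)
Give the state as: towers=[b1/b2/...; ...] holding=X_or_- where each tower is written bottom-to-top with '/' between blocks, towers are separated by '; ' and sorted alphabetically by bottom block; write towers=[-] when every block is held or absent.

step 1 (pickup(F)): towers=[A/D/E; B; C] holding=F
step 2 (stack(F, B)): towers=[A/D/E; B/F; C] holding=-
step 3 (pickup(C)): towers=[A/D/E; B/F] holding=C
step 4 (stack(C, F)): towers=[A/D/E; B/F/C] holding=-

towers=[A/D/E; B/F/C] holding=-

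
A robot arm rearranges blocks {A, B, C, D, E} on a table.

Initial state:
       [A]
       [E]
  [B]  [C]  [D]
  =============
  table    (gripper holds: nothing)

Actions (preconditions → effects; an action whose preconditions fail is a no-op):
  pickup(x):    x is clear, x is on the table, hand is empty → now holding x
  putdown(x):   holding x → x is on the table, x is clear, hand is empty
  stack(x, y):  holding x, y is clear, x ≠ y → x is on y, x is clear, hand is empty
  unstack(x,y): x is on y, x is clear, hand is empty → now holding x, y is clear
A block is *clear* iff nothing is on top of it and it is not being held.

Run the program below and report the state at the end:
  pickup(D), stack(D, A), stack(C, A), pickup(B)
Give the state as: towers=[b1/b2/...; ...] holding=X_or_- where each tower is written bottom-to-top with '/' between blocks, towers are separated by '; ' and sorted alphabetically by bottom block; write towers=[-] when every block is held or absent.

step 1 (pickup(D)): towers=[B; C/E/A] holding=D
step 2 (stack(D, A)): towers=[B; C/E/A/D] holding=-
step 3 (stack(C, A)) [no-op]: towers=[B; C/E/A/D] holding=-
step 4 (pickup(B)): towers=[C/E/A/D] holding=B

towers=[C/E/A/D] holding=B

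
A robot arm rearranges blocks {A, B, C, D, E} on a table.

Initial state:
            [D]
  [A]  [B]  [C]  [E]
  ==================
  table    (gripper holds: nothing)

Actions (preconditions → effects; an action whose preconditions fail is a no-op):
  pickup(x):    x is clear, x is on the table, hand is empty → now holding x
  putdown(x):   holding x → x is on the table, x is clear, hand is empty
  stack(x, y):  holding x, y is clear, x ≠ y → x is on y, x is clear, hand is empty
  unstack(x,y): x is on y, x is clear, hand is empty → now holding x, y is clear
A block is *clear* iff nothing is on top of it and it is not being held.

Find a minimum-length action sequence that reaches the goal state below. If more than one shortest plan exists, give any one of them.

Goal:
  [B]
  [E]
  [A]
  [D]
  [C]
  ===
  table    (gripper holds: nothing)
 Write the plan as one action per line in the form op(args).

step 1 (pickup(A)): towers=[B; C/D; E] holding=A
step 2 (stack(A, D)): towers=[B; C/D/A; E] holding=-
step 3 (pickup(E)): towers=[B; C/D/A] holding=E
step 4 (stack(E, A)): towers=[B; C/D/A/E] holding=-
step 5 (pickup(B)): towers=[C/D/A/E] holding=B
step 6 (stack(B, E)): towers=[C/D/A/E/B] holding=-
goal check: towers=[C/D/A/E/B] holding=- — reached (length 6, optimal by BFS)

pickup(A)
stack(A, D)
pickup(E)
stack(E, A)
pickup(B)
stack(B, E)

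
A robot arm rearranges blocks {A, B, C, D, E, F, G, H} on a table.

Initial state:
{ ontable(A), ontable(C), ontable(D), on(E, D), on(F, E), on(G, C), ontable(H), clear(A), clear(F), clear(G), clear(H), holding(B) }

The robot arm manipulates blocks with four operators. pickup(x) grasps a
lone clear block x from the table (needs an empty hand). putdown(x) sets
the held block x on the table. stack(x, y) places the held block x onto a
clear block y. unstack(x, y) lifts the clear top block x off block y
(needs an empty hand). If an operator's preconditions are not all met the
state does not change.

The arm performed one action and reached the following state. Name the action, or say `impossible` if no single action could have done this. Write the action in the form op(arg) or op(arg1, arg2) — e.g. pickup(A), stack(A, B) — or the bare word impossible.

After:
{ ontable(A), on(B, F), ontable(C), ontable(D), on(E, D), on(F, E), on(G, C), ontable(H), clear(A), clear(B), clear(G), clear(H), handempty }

stack(B, F)

target: towers=[A; C/G; D/E/F/B; H] holding=-
        putdown(B) → towers=[A; B; C/G; D/E/F; H] holding=-
       stack(B, G) → towers=[A; C/G/B; D/E/F; H] holding=-
       stack(B, A) → towers=[A/B; C/G; D/E/F; H] holding=-
       stack(B, H) → towers=[A; C/G; D/E/F; H/B] holding=-
       stack(B, F) → towers=[A; C/G; D/E/F/B; H] holding=-  ← match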